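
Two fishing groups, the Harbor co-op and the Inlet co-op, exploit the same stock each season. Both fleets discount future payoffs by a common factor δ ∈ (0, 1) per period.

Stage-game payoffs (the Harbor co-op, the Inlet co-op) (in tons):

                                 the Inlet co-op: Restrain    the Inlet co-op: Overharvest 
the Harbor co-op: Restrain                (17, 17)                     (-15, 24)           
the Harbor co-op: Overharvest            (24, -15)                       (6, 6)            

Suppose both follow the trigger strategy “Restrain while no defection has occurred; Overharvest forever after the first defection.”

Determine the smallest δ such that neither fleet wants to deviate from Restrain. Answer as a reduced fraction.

7/18

One-period gain from deviating is 24 − 17 = 7. The loss is 17 − 6 = 11 in every subsequent period, with present value 11·δ/(1−δ).
Deviation is unprofitable when 11·δ/(1−δ) ≥ 7, i.e. δ/(1−δ) ≥ 7/11.
Equivalently δ ≥ 7/(7+11) = 7/18.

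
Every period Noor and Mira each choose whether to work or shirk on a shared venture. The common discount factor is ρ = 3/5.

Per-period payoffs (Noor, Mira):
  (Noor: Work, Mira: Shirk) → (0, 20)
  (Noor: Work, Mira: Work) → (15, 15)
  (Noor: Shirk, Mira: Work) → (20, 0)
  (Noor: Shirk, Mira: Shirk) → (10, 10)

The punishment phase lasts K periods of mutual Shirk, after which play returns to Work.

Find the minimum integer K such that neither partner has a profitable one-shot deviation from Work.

Need Σ_{k=1}^{K} ρ^k ≥ (20−15)/(15−10) = 1.0000 at ρ = 3/5.
At K = 2 the sum is 0.9600 < 1.0000; at K = 3 it is 1.1760 ≥ 1.0000.
So the minimum punishment length is K = 3.

3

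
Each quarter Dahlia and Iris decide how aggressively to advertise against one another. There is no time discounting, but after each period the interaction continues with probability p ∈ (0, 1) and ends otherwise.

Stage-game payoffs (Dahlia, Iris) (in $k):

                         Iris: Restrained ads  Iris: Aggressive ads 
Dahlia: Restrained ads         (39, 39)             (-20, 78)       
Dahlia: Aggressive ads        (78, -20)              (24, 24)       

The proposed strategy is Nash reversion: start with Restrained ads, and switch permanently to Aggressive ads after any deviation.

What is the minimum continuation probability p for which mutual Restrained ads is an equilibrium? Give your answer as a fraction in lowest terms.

13/18

With no time discounting, the continuation probability p plays the role of the discount factor.
Grim-trigger IC: 39/(1−p) ≥ 78 + 24p/(1−p) ⇒ p ≥ (78−39)/(78−24) = 13/18.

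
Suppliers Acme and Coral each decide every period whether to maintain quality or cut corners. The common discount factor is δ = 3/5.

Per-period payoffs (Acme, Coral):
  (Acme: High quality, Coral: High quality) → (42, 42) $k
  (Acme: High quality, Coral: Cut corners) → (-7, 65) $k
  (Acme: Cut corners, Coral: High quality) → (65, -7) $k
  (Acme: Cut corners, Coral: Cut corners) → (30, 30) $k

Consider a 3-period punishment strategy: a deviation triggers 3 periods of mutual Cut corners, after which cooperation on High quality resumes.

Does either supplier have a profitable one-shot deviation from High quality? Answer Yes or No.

Yes

Comparing payoff streams over the 4 periods until play realigns: cooperate → 42(1+δ+…+δ^3); deviate → 65 + 30(δ+…+δ^3).
Cooperation is sustained iff (42−30)(δ+…+δ^3) ≥ 65−42.
δ+…+δ^3 = 3/5·(1−(3/5)^3)/(1−3/5) = 1.1760, and (65−42)/(42−30) = 1.9167.
1.1760 < 1.9167, so cooperation is not sustainable.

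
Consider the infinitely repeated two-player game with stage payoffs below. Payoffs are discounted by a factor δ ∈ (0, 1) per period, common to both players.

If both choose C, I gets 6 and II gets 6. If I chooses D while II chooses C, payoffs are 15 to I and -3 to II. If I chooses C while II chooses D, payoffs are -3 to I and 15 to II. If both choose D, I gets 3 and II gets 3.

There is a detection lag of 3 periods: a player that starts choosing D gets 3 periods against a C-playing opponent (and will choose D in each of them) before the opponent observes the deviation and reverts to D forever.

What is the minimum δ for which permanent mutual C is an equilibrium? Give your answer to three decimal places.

0.909

Deviating for the 3 undetected periods gains 15−6 = 9 per period over cooperation, then loses 6−3 = 3 per period forever once punishment starts.
Gain: 9(1 + δ + … + δ^2); loss: 3·δ^3/(1−δ).
No profitable deviation ⇔ 9(1−δ^3) ≤ 3·δ^3, i.e. δ^3 ≥ 9/(9+3) = 3/4.
Hence δ ≥ (3/4)^(1/3) ≈ 0.909.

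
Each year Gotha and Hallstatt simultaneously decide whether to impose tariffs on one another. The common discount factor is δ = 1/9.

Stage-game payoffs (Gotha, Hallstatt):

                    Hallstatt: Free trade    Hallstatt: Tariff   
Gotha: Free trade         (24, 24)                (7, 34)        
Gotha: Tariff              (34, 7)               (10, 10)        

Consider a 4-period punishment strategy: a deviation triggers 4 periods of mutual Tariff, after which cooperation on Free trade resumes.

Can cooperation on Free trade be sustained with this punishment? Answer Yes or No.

Comparing payoff streams over the 5 periods until play realigns: cooperate → 24(1+δ+…+δ^4); deviate → 34 + 10(δ+…+δ^4).
Cooperation is sustained iff (24−10)(δ+…+δ^4) ≥ 34−24.
δ+…+δ^4 = 1/9·(1−(1/9)^4)/(1−1/9) = 0.1250, and (34−24)/(24−10) = 0.7143.
0.1250 < 0.7143, so cooperation is not sustainable.

No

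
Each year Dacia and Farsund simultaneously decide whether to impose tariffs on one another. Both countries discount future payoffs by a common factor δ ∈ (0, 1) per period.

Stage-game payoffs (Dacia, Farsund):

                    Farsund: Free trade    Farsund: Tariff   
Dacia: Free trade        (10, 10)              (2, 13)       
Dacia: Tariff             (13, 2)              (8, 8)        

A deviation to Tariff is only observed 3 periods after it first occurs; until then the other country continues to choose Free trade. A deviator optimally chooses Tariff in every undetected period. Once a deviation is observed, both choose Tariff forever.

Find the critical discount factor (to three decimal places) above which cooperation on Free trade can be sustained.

The best deviation is to choose Tariff for all 3 undetected periods, earning 13 each, then 8 forever once detected.
Deviation value: 13(1−δ^3)/(1−δ) + 8δ^3/(1−δ); cooperation value: 10/(1−δ).
IC: 10 ≥ 13(1−δ^3) + 8δ^3 = 13 − 5δ^3.
So δ^3 ≥ 3/5, giving δ ≥ (3/5)^(1/3) ≈ 0.843.

0.843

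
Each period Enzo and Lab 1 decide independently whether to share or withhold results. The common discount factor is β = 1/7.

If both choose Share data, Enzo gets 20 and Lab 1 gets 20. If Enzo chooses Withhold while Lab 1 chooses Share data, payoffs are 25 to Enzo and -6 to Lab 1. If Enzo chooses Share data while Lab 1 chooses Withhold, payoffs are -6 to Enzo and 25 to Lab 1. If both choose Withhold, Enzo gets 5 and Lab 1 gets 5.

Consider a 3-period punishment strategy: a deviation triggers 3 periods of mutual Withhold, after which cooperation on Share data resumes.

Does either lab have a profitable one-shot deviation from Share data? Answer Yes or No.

Yes

IC: β+…+β^3 ≥ (25−20)/(20−5) = 1/3.
At β = 1/7: partial sum = 0.1662 < 0.3333. Cooperation not sustainable.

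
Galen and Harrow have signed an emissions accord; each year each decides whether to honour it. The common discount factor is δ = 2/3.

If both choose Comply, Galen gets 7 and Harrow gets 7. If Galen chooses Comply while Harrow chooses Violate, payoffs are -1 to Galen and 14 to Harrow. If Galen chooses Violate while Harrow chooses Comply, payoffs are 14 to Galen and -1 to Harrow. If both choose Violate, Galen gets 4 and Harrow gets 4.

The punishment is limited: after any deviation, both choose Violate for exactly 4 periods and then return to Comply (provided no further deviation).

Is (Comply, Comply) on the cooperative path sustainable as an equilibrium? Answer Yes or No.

A one-shot deviation gives 14 now, then 4 for 4 periods, then back to 7.
Gain from deviating: (14−7) today; loss: (7−4) in each of the next 4 periods.
No-deviation condition: (7−4)(δ+…+δ^4) ≥ 14−7, i.e. δ+…+δ^4 ≥ 7/3.
At δ = 2/3: δ+…+δ^4 = 1.6049 < 2.3333.
So cooperation is not sustainable.

No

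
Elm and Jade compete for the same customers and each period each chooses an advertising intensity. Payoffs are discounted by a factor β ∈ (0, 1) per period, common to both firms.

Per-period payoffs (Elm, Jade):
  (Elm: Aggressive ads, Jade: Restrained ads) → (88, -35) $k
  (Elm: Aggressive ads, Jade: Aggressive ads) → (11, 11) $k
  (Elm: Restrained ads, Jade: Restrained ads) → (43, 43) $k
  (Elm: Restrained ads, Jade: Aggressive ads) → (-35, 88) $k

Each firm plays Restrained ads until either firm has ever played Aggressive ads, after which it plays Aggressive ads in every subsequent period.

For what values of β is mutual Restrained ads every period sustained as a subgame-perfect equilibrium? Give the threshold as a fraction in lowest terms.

One-period gain from deviating is 88 − 43 = 45. The loss is 43 − 11 = 32 in every subsequent period, with present value 32·β/(1−β).
Deviation is unprofitable when 32·β/(1−β) ≥ 45, i.e. β/(1−β) ≥ 45/32.
Equivalently β ≥ 45/(45+32) = 45/77.

45/77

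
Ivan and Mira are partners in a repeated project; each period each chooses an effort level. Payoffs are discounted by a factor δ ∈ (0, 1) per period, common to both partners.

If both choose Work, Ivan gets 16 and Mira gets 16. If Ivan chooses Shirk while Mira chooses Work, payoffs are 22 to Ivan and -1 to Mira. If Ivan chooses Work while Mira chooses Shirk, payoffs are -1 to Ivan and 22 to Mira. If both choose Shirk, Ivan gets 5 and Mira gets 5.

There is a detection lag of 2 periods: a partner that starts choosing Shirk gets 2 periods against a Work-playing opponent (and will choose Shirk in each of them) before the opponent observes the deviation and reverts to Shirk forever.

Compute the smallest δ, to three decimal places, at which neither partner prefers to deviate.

The best deviation is to choose Shirk for all 2 undetected periods, earning 22 each, then 5 forever once detected.
Deviation value: 22(1−δ^2)/(1−δ) + 5δ^2/(1−δ); cooperation value: 16/(1−δ).
IC: 16 ≥ 22(1−δ^2) + 5δ^2 = 22 − 17δ^2.
So δ^2 ≥ 6/17, giving δ ≥ (6/17)^(1/2) ≈ 0.594.

0.594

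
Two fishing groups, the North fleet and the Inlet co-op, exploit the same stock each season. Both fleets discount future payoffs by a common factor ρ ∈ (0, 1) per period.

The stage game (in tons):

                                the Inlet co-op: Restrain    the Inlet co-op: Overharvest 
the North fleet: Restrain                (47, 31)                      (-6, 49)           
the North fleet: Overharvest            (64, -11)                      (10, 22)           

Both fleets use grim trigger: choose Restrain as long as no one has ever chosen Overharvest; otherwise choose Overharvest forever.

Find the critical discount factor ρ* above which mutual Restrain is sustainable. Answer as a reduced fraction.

For the North fleet: deviation gain 64−47 = 17, per-period punishment loss 47−10 = 37. IC gives ρ ≥ 17/54.
For the Inlet co-op: gain 18, loss 9 per period, so ρ ≥ 18/27 = 2/3.
The tighter constraint is the Inlet co-op's, so cooperation needs ρ ≥ 2/3.

2/3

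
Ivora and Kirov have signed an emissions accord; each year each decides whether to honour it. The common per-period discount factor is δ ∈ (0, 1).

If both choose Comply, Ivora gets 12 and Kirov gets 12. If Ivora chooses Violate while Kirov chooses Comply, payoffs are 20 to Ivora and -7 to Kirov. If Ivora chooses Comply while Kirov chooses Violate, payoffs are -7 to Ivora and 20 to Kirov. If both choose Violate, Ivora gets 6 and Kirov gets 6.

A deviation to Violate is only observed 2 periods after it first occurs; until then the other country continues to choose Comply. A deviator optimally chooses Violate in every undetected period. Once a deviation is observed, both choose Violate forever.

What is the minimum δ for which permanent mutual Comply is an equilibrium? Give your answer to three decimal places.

Deviating for the 2 undetected periods gains 20−12 = 8 per period over cooperation, then loses 12−6 = 6 per period forever once punishment starts.
Gain: 8(1 + δ + … + δ^1); loss: 6·δ^2/(1−δ).
No profitable deviation ⇔ 8(1−δ^2) ≤ 6·δ^2, i.e. δ^2 ≥ 8/(8+6) = 4/7.
Hence δ ≥ (4/7)^(1/2) ≈ 0.756.

0.756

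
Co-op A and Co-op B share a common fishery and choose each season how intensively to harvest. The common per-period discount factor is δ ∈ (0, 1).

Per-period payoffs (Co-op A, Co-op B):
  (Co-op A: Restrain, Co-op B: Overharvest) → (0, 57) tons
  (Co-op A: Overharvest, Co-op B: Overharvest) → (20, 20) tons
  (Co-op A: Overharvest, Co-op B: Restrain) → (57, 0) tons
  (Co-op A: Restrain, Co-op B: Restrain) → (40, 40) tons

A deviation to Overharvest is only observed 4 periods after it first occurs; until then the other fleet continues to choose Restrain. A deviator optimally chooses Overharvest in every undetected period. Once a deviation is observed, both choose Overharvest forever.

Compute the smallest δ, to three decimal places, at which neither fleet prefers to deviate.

0.823

Deviating for the 4 undetected periods gains 57−40 = 17 per period over cooperation, then loses 40−20 = 20 per period forever once punishment starts.
Gain: 17(1 + δ + … + δ^3); loss: 20·δ^4/(1−δ).
No profitable deviation ⇔ 17(1−δ^4) ≤ 20·δ^4, i.e. δ^4 ≥ 17/(17+20) = 17/37.
Hence δ ≥ (17/37)^(1/4) ≈ 0.823.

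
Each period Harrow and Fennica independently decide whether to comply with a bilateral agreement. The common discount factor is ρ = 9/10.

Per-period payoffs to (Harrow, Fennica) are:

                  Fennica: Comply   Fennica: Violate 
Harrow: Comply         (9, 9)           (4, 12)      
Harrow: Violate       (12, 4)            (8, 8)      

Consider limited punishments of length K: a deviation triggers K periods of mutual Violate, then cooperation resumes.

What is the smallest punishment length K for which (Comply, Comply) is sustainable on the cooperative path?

4

No profitable deviation requires (9−8)(ρ+…+ρ^K) ≥ 12−9, i.e. ρ+…+ρ^K ≥ 3 ≈ 3.0000.
With ρ = 9/10, the partial sums are K=1: 0.9000, K=2: 1.7100, K=3: 2.4390, K=4: 3.0951.
K = 4 is the first length at which the sum reaches 3.0000.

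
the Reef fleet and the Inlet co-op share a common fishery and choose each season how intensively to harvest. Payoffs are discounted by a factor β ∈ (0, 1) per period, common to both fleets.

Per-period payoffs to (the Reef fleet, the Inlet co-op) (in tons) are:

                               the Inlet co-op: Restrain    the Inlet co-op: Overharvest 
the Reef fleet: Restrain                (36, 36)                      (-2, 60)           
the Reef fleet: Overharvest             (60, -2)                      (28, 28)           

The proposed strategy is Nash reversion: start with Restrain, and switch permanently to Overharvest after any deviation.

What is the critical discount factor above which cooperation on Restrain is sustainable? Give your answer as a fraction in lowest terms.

3/4

36/(1−β) ≥ 60 + 28β/(1−β)
36 ≥ 60 − 32β
β ≥ 24/32 = 3/4.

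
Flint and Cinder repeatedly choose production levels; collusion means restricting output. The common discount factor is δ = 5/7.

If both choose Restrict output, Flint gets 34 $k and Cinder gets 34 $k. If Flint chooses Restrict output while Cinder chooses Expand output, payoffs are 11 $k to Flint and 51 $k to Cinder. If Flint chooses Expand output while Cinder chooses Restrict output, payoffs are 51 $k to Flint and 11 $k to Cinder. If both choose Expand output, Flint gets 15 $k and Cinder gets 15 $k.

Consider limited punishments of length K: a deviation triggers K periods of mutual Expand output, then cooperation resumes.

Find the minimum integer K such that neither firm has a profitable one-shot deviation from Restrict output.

Need Σ_{k=1}^{K} δ^k ≥ (51−34)/(34−15) = 0.8947 at δ = 5/7.
At K = 1 the sum is 0.7143 < 0.8947; at K = 2 it is 1.2245 ≥ 0.8947.
So the minimum punishment length is K = 2.

2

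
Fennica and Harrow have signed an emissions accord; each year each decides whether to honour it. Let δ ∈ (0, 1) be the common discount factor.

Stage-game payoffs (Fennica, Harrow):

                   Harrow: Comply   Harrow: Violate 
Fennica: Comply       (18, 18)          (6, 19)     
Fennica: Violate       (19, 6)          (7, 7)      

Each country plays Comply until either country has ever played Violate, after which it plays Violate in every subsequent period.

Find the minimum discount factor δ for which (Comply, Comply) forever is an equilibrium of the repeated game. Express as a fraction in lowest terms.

1/12

18/(1−δ) ≥ 19 + 7δ/(1−δ)
18 ≥ 19 − 12δ
δ ≥ 1/12.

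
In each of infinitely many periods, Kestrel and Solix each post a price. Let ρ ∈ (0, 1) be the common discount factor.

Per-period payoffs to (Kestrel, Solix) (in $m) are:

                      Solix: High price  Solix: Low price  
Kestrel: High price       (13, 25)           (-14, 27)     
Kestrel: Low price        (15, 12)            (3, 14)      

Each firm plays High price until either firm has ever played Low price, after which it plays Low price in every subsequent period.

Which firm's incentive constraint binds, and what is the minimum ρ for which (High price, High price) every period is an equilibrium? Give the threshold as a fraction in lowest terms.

Kestrel; ρ ≥ 1/6

For Kestrel: deviation gain 15−13 = 2, per-period punishment loss 13−3 = 10. IC gives ρ ≥ 2/12 = 1/6.
For Solix: gain 2, loss 11 per period, so ρ ≥ 2/13.
The tighter constraint is Kestrel's, so cooperation needs ρ ≥ 1/6.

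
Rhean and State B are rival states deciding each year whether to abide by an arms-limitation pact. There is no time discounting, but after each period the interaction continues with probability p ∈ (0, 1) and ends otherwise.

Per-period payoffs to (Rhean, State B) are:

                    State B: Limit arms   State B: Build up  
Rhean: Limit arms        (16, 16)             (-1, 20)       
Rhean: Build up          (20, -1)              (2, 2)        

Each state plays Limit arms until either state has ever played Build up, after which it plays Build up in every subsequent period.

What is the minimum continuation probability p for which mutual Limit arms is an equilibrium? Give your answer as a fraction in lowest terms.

2/9

Expected cooperation value is 16 + p·16 + p²·16 + … = 16/(1−p); deviation gives 20 + p·2/(1−p).
16 ≥ 20(1−p) + 2p ⇒ 18p ≥ 4 ⇒ p ≥ 4/18 = 2/9.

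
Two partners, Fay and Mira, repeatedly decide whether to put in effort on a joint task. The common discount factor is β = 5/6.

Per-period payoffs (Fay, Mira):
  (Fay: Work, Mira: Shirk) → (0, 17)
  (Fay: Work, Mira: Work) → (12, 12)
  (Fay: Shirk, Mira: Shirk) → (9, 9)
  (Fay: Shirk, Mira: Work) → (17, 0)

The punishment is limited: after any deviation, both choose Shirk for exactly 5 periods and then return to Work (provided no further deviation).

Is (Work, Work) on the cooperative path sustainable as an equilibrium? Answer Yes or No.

Yes

A one-shot deviation gives 17 now, then 9 for 5 periods, then back to 12.
Gain from deviating: (17−12) today; loss: (12−9) in each of the next 5 periods.
No-deviation condition: (12−9)(β+…+β^5) ≥ 17−12, i.e. β+…+β^5 ≥ 5/3.
At β = 5/6: β+…+β^5 = 2.9906 ≥ 1.6667.
So cooperation is sustainable.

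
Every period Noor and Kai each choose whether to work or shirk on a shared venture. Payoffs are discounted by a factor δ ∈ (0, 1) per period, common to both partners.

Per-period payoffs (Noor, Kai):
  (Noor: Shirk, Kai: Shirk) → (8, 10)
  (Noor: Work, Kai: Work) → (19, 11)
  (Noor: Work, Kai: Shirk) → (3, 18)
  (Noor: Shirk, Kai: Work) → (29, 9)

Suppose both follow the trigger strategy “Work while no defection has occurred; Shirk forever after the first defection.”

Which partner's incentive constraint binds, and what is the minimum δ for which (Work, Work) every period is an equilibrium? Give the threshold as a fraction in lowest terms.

Kai; δ ≥ 7/8

For Noor: deviation gain 29−19 = 10, per-period punishment loss 19−8 = 11. IC gives δ ≥ 10/21.
For Kai: gain 7, loss 1 per period, so δ ≥ 7/8.
The tighter constraint is Kai's, so cooperation needs δ ≥ 7/8.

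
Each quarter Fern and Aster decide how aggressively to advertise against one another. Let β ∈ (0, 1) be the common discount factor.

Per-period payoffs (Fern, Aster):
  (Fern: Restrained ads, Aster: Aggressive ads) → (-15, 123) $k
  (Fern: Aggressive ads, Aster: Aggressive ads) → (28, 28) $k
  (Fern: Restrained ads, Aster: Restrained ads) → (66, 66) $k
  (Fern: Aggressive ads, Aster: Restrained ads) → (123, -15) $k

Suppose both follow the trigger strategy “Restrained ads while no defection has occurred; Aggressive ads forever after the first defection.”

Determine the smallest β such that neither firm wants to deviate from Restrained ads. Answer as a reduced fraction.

Cooperation forever yields 66 each period: 66/(1−β).
Deviating yields 123 once, then 28 forever: 123 + 28β/(1−β).
No profitable deviation requires 66/(1−β) ≥ 123 + 28β/(1−β).
Multiplying by (1−β): 66 ≥ 123(1−β) + 28β = 123 − 95β.
So 95β ≥ 57, i.e. β ≥ 57/95 = 3/5.

3/5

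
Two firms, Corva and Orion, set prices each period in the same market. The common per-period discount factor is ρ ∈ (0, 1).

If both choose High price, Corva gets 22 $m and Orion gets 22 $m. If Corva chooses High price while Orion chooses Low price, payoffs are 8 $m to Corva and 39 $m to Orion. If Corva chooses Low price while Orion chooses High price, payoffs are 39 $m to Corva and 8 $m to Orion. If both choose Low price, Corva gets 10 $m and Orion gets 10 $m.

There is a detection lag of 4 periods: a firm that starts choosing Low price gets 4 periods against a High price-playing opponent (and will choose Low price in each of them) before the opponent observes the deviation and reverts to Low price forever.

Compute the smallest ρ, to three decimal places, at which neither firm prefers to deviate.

0.875

Deviating for the 4 undetected periods gains 39−22 = 17 per period over cooperation, then loses 22−10 = 12 per period forever once punishment starts.
Gain: 17(1 + ρ + … + ρ^3); loss: 12·ρ^4/(1−ρ).
No profitable deviation ⇔ 17(1−ρ^4) ≤ 12·ρ^4, i.e. ρ^4 ≥ 17/(17+12) = 17/29.
Hence ρ ≥ (17/29)^(1/4) ≈ 0.875.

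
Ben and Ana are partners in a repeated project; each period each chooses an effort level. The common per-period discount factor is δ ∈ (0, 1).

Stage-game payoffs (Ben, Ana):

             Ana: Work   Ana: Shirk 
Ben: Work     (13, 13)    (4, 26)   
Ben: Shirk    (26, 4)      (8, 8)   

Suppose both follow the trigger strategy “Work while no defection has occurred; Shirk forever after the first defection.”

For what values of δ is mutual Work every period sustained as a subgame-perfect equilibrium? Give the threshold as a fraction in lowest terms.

13/18

Cooperation forever yields 13 each period: 13/(1−δ).
Deviating yields 26 once, then 8 forever: 26 + 8δ/(1−δ).
No profitable deviation requires 13/(1−δ) ≥ 26 + 8δ/(1−δ).
Multiplying by (1−δ): 13 ≥ 26(1−δ) + 8δ = 26 − 18δ.
So 18δ ≥ 13, i.e. δ ≥ 13/18.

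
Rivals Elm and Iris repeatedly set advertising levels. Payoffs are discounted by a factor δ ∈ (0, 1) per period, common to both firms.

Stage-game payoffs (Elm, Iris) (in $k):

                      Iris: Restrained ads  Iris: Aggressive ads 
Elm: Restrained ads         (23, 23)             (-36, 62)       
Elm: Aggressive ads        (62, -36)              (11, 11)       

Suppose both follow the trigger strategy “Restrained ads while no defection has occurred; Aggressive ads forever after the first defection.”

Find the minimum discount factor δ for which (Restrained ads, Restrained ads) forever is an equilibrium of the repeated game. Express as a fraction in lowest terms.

13/17

23/(1−δ) ≥ 62 + 11δ/(1−δ)
23 ≥ 62 − 51δ
δ ≥ 39/51 = 13/17.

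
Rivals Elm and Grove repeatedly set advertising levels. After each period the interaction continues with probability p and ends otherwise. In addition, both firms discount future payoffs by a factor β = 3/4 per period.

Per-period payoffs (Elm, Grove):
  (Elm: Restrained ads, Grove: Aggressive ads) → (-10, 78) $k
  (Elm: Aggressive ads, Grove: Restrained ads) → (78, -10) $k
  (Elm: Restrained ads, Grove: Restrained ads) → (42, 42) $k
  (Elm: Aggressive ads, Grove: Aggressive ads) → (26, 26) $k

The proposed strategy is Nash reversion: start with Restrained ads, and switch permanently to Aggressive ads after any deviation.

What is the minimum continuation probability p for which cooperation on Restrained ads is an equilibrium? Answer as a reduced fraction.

12/13

With continuation probability p and discount β, the effective per-period discount factor is βp.
Grim-trigger IC: βp ≥ (78−42)/(78−26) = 9/13.
So p ≥ (9/13)/(3/4) = 12/13.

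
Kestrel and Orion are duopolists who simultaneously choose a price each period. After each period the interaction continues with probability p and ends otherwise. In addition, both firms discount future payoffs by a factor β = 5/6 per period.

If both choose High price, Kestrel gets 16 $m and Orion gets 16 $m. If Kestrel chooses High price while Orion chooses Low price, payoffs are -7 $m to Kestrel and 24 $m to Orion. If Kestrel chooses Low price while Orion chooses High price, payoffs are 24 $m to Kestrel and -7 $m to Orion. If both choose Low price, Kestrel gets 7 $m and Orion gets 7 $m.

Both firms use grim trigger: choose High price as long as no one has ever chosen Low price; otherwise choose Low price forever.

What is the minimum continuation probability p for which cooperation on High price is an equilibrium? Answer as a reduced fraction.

Expected continuation weight on next period's payoff is β·p = 5/6·p, which plays the role of the discount factor.
Cooperation requires 5/6·p ≥ (24−16)/(24−7) = 8/17, hence p ≥ 48/85.

48/85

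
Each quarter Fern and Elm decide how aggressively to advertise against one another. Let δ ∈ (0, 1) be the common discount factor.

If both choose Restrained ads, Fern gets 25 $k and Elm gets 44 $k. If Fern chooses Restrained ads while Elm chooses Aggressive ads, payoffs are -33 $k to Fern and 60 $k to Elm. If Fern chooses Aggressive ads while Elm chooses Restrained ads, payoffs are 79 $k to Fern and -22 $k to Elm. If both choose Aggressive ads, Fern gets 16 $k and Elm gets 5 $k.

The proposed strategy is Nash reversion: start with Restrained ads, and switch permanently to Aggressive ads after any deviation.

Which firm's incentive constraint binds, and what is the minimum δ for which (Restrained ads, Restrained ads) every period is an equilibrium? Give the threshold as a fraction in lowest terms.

Fern; δ ≥ 6/7

For Fern: deviation gain 79−25 = 54, per-period punishment loss 25−16 = 9. IC gives δ ≥ 54/63 = 6/7.
For Elm: gain 16, loss 39 per period, so δ ≥ 16/55.
The tighter constraint is Fern's, so cooperation needs δ ≥ 6/7.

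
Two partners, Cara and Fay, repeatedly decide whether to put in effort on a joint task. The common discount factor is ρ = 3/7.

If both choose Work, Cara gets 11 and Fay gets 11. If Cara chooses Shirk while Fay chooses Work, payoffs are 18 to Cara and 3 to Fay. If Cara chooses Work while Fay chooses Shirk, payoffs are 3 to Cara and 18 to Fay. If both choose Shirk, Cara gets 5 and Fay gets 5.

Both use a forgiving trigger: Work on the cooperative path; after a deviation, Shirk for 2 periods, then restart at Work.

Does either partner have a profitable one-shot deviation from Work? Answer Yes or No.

Yes

IC: ρ+…+ρ^2 ≥ (18−11)/(11−5) = 7/6.
At ρ = 3/7: partial sum = 0.6122 < 1.1667. Cooperation not sustainable.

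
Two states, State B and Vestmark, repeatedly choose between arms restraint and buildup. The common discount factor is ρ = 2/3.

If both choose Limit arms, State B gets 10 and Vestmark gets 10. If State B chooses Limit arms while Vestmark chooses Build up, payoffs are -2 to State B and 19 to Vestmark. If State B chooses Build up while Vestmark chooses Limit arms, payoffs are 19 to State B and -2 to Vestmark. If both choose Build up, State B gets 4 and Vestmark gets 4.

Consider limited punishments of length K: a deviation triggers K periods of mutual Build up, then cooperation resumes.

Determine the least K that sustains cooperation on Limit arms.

Need Σ_{k=1}^{K} ρ^k ≥ (19−10)/(10−4) = 1.5000 at ρ = 2/3.
At K = 3 the sum is 1.4074 < 1.5000; at K = 4 it is 1.6049 ≥ 1.5000.
So the minimum punishment length is K = 4.

4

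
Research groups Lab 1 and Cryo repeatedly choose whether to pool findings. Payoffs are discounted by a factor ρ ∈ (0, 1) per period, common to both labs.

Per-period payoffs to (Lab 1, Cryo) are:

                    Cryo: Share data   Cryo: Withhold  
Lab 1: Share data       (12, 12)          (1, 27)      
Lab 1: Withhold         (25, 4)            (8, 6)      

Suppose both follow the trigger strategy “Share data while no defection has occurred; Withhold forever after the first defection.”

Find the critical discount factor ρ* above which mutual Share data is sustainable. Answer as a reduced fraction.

13/17

For Lab 1: deviation gain 25−12 = 13, per-period punishment loss 12−8 = 4. IC gives ρ ≥ 13/17.
For Cryo: gain 15, loss 6 per period, so ρ ≥ 15/21 = 5/7.
The tighter constraint is Lab 1's, so cooperation needs ρ ≥ 13/17.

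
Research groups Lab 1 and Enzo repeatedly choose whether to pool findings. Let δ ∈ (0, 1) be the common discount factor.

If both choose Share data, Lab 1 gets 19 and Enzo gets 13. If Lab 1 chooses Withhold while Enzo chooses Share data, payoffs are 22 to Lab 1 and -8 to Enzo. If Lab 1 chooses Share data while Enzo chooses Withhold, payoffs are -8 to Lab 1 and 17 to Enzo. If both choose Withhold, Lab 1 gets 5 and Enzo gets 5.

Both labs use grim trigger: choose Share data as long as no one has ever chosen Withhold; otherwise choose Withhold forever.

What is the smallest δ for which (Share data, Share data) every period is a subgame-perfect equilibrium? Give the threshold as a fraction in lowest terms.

Lab 1's threshold: (22−19)/(22−5) = 3/17.
Enzo's threshold: (17−13)/(17−5) = 1/3.
3/17 < 1/3, so Enzo binds and δ* = 1/3.

1/3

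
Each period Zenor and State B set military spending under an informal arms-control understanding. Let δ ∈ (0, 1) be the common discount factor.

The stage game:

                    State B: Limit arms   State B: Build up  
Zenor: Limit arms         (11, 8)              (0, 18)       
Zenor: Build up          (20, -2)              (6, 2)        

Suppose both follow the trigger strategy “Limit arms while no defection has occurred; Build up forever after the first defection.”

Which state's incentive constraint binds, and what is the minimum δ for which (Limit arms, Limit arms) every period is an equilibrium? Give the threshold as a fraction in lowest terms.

Zenor's threshold: (20−11)/(20−6) = 9/14.
State B's threshold: (18−8)/(18−2) = 5/8.
9/14 > 5/8, so Zenor binds and δ* = 9/14.

Zenor; δ ≥ 9/14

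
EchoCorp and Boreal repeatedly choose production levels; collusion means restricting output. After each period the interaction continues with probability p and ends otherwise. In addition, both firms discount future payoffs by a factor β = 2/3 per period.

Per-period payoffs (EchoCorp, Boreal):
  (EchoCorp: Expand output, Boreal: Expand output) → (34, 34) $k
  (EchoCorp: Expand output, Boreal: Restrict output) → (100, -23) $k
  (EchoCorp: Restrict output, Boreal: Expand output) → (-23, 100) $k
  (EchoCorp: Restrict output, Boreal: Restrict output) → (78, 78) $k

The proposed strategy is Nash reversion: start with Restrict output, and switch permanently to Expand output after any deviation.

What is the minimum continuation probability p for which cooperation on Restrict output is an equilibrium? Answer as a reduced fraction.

Expected continuation weight on next period's payoff is β·p = 2/3·p, which plays the role of the discount factor.
Cooperation requires 2/3·p ≥ (100−78)/(100−34) = 1/3, hence p ≥ 1/2.

1/2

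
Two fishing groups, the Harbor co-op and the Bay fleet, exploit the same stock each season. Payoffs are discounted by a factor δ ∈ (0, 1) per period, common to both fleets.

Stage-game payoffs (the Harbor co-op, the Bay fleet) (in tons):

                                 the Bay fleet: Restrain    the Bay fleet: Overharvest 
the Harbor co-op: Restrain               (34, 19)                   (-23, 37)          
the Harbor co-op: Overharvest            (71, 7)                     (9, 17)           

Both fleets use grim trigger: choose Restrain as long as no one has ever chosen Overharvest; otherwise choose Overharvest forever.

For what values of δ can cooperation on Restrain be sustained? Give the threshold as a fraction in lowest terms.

the Harbor co-op: cooperation gives 34 each period; deviation gives 71 once then 9 forever.
  34/(1−δ) ≥ 71 + 9δ/(1−δ) ⇒ δ ≥ 37/62.
the Bay fleet: cooperation gives 19 each period; deviation gives 37 once then 17 forever.
  δ ≥ 18/20 = 9/10.
Both must hold, so the binding constraint is the Bay fleet's: δ ≥ 9/10.

9/10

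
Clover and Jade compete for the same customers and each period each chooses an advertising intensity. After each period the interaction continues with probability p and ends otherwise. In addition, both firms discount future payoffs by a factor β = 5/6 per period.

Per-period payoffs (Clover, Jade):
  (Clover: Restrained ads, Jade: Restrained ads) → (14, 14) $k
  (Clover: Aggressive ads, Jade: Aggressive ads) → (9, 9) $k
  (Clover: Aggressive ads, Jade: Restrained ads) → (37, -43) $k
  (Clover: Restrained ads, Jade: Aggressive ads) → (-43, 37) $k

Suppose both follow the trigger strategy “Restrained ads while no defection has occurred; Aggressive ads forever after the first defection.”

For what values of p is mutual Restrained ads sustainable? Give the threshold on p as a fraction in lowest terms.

69/70

With continuation probability p and discount β, the effective per-period discount factor is βp.
Grim-trigger IC: βp ≥ (37−14)/(37−9) = 23/28.
So p ≥ (23/28)/(5/6) = 69/70.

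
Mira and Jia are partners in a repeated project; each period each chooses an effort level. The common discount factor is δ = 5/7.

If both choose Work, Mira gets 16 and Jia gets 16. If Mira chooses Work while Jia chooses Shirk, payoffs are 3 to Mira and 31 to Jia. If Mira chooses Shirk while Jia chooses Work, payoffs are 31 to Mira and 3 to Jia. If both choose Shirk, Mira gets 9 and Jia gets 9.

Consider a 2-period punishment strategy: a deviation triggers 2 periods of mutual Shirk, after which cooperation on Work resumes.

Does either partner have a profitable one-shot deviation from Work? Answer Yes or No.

Comparing payoff streams over the 3 periods until play realigns: cooperate → 16(1+δ+…+δ^2); deviate → 31 + 9(δ+…+δ^2).
Cooperation is sustained iff (16−9)(δ+…+δ^2) ≥ 31−16.
δ+…+δ^2 = 5/7·(1−(5/7)^2)/(1−5/7) = 1.2245, and (31−16)/(16−9) = 2.1429.
1.2245 < 2.1429, so cooperation is not sustainable.

Yes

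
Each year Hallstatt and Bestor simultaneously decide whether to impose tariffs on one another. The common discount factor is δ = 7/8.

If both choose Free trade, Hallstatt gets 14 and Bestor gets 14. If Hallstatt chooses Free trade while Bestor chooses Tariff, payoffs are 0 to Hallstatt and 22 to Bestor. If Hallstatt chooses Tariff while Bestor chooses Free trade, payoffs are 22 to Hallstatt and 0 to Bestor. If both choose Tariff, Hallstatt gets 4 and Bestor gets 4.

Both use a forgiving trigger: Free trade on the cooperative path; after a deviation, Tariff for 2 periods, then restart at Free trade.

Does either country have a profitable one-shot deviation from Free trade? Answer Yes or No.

No

IC: δ+…+δ^2 ≥ (22−14)/(14−4) = 4/5.
At δ = 7/8: partial sum = 1.6406 ≥ 0.8000. Cooperation sustainable.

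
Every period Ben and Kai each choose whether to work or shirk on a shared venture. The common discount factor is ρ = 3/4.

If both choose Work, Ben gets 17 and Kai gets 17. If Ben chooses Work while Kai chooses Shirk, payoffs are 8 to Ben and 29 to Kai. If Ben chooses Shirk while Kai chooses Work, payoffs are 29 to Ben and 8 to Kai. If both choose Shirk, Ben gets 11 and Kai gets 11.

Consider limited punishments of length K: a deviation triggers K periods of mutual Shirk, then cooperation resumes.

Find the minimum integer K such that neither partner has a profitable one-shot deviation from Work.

IC: ρ(1−ρ^K)/(1−ρ) ≥ (29−17)/(17−11) = 2.
With ρ = 3/4: need 1 − ρ^K ≥ 2·(1−3/4)/(3/4), i.e. ρ^K ≤ 0.3333.
Since (3/4)^3 = 0.4219 and (3/4)^4 = 0.3164, the smallest such K is 4.

4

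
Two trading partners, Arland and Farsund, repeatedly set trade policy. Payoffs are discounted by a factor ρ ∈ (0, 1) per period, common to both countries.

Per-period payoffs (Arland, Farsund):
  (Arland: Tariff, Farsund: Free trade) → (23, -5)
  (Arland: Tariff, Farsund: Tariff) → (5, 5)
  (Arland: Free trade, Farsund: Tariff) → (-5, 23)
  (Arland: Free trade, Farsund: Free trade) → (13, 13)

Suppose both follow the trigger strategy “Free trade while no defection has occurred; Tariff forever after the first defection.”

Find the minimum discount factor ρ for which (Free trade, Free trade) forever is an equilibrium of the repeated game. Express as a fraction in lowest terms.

5/9

One-period gain from deviating is 23 − 13 = 10. The loss is 13 − 5 = 8 in every subsequent period, with present value 8·ρ/(1−ρ).
Deviation is unprofitable when 8·ρ/(1−ρ) ≥ 10, i.e. ρ/(1−ρ) ≥ 5/4.
Equivalently ρ ≥ 10/(10+8) = 5/9.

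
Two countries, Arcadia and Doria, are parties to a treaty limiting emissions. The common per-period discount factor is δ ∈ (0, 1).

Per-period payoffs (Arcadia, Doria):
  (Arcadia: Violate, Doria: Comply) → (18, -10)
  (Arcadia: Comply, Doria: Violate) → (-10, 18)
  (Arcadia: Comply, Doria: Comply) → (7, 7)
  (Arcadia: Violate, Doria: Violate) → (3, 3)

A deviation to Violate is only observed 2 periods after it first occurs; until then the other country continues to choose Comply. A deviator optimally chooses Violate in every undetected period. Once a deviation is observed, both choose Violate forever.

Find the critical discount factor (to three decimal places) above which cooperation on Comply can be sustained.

0.856

The best deviation is to choose Violate for all 2 undetected periods, earning 18 each, then 3 forever once detected.
Deviation value: 18(1−δ^2)/(1−δ) + 3δ^2/(1−δ); cooperation value: 7/(1−δ).
IC: 7 ≥ 18(1−δ^2) + 3δ^2 = 18 − 15δ^2.
So δ^2 ≥ 11/15, giving δ ≥ (11/15)^(1/2) ≈ 0.856.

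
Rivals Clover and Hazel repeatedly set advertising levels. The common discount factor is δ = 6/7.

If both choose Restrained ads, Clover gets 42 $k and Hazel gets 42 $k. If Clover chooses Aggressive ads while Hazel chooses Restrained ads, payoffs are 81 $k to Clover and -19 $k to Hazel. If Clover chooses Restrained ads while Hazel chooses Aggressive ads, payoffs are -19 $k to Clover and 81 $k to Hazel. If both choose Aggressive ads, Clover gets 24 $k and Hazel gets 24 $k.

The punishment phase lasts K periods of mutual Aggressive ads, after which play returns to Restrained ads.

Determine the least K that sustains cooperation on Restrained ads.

Need Σ_{k=1}^{K} δ^k ≥ (81−42)/(42−24) = 2.1667 at δ = 6/7.
At K = 2 the sum is 1.5918 < 2.1667; at K = 3 it is 2.2216 ≥ 2.1667.
So the minimum punishment length is K = 3.

3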